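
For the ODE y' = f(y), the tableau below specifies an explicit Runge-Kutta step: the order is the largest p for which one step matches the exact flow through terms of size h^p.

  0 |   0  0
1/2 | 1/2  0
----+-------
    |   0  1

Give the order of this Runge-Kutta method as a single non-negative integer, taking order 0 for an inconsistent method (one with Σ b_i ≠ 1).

b = (0, 1)
c = (0, 1/2)
Σ b_i: 1·1 = 1 ✓
b·c: 1·1/2 = 1/2 ✓; 2 stages ⇒ order 2.

2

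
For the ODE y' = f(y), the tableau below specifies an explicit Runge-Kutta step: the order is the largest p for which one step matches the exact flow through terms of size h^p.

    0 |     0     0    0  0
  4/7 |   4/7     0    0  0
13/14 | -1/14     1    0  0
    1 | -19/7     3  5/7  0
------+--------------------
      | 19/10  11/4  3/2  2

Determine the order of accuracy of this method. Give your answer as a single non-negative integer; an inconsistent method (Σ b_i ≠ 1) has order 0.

0

b = (19/10, 11/4, 3/2, 2)
c = (0, 4/7, 13/14, 1)
Ac = (0, 0, 4/7, 233/98)
Σ b_i: 19/10·1 + 11/4·1 + 3/2·1 + 2·1 = 163/20 ≠ 1 ⇒ order 0.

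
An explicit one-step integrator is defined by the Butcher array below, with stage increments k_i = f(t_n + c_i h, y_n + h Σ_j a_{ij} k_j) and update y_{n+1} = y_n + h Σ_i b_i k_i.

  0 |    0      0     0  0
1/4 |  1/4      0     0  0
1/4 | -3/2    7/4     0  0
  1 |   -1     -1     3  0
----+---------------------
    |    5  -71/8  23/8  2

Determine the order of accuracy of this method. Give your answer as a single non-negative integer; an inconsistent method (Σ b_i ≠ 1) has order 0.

2

b = (5, -71/8, 23/8, 2)
c = (0, 1/4, 1/4, 1)
Ac = (0, 0, 7/16, 1/2)
Σ b_i: 5·1 + (-71/8)·1 + 23/8·1 + 2·1 = 1 ✓
b·c: (-71/8)·1/4 + 23/8·1/4 + 2·1 = 1/2 ✓
b·c²: (-71/8)·1/16 + 23/8·1/16 + 2·1 = 13/8 ≠ 1/3 ⇒ order 2.
b·Ac: 23/8·7/16 + 2·1/2 = 289/128 ≠ 1/6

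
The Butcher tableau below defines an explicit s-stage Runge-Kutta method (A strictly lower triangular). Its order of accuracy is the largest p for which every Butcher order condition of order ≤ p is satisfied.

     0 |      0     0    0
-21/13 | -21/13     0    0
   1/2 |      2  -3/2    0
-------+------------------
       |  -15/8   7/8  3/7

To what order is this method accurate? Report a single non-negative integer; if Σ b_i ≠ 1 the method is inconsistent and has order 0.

b = (-15/8, 7/8, 3/7)
c = (0, -21/13, 1/2)
Ac = (0, 0, 63/26)
Σ b_i: (-15/8)·1 + 7/8·1 + 3/7·1 = -4/7 ≠ 1 ⇒ order 0.

0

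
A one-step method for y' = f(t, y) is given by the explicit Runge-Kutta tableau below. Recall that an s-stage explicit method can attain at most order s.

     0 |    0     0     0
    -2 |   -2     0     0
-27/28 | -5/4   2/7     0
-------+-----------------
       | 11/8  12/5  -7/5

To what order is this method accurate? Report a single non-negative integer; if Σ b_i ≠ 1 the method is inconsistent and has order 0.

b = (11/8, 12/5, -7/5)
c = (0, -2, -27/28)
Ac = (0, 0, -4/7)
Σ b_i: 11/8·1 + 12/5·1 + (-7/5)·1 = 19/8 ≠ 1 ⇒ order 0.

0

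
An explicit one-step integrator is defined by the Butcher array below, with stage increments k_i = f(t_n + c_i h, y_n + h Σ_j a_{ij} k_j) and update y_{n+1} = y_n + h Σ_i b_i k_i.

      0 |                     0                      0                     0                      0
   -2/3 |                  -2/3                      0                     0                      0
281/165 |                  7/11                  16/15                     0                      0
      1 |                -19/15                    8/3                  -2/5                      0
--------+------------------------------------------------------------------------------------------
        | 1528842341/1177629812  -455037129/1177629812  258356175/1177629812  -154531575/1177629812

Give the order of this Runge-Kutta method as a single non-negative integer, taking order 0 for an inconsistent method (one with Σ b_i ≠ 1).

3

b = (1528842341/1177629812, -455037129/1177629812, 258356175/1177629812, -154531575/1177629812)
c = (0, -2/3, 281/165, 1)
Ac = (0, 0, -32/45, -6086/2475)
Σ b_i: 1528842341/1177629812·1 + (-455037129/1177629812)·1 + 258356175/1177629812·1 + (-154531575/1177629812)·1 = 1 ✓
b·c: (-455037129/1177629812)·(-2/3) + 258356175/1177629812·281/165 + (-154531575/1177629812)·1 = 1/2 ✓
b·c²: (-455037129/1177629812)·4/9 + 258356175/1177629812·78961/27225 + (-154531575/1177629812)·1 = 1/3 ✓
b·Ac: 258356175/1177629812·(-32/45) + (-154531575/1177629812)·(-6086/2475) = 1/6 ✓
b·c³: (-455037129/1177629812)·(-8/27) + 258356175/1177629812·22188041/4492125 + (-154531575/1177629812)·1 = 155479247131/145731689235 ≠ 1/4 ⇒ order 3.
b·(c∘Ac): 258356175/1177629812·(-8992/7425) + (-154531575/1177629812)·(-6086/2475) = 301999255/5299334154 ≠ 1/8
b·Ac²: 258356175/1177629812·64/135 + (-154531575/1177629812)·10234/408375 = 29355320813/291463378470 ≠ 1/12
b·A²c: (-154531575/1177629812)·64/225 = -10988912/294407453 ≠ 1/24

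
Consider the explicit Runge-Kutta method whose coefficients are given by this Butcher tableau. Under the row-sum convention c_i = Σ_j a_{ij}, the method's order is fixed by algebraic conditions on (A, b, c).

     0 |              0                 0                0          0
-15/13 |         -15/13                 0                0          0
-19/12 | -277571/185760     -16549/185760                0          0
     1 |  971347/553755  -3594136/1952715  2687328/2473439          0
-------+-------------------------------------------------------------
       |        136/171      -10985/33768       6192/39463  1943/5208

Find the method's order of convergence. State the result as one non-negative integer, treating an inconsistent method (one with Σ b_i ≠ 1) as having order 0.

4

b = (136/171, -10985/33768, 6192/39463, 1943/5208)
c = (0, -15/13, -19/12, 1)
Ac = (0, 0, 1273/12384, 784/1943)
Σ b_i: 136/171·1 + (-10985/33768)·1 + 6192/39463·1 + 1943/5208·1 = 1 ✓
b·c: (-10985/33768)·(-15/13) + 6192/39463·(-19/12) + 1943/5208·1 = 1/2 ✓
b·c²: (-10985/33768)·225/169 + 6192/39463·361/144 + 1943/5208·1 = 1/3 ✓
b·Ac: 6192/39463·1273/12384 + 1943/5208·784/1943 = 1/6 ✓
b·c³: (-10985/33768)·(-3375/2197) + 6192/39463·(-6859/1728) + 1943/5208·1 = 1/4 ✓
b·(c∘Ac): 6192/39463·(-24187/148608) + 1943/5208·784/1943 = 1/8 ✓
b·Ac²: 6192/39463·(-6365/53664) + 1943/5208·238/871 = 1/12 ✓
b·A²c: 1943/5208·217/1943 = 1/24 ✓; 4 stages ⇒ order 4.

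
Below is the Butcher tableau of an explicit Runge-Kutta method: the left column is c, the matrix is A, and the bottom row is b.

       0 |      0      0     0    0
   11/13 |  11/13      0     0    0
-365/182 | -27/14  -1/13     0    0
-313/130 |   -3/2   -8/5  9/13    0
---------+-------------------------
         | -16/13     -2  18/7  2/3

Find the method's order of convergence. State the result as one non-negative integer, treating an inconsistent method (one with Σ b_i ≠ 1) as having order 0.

0

b = (-16/13, -2, 18/7, 2/3)
c = (0, 11/13, -365/182, -313/130)
Ac = (0, 0, -11/169, -32441/11830)
Σ b_i: (-16/13)·1 + (-2)·1 + 18/7·1 + 2/3·1 = 2/273 ≠ 1 ⇒ order 0.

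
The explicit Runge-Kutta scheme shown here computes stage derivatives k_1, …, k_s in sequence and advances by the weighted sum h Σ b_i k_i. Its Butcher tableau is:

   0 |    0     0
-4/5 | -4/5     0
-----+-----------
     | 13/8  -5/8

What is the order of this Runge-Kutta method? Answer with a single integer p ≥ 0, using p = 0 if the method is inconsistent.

b = (13/8, -5/8)
c = (0, -4/5)
Σ b_i: 13/8·1 + (-5/8)·1 = 1 ✓
b·c: (-5/8)·(-4/5) = 1/2 ✓; 2 stages ⇒ order 2.

2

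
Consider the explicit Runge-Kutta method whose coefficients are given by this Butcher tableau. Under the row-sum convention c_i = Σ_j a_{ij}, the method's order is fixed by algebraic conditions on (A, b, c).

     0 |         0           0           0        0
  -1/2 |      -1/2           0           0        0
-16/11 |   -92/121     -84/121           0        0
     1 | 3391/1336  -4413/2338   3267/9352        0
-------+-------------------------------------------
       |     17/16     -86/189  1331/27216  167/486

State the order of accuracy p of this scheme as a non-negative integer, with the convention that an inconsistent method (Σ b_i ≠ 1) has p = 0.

b = (17/16, -86/189, 1331/27216, 167/486)
c = (0, -1/2, -16/11, 1)
Ac = (0, 0, 42/121, 291/668)
Σ b_i: 17/16·1 + (-86/189)·1 + 1331/27216·1 + 167/486·1 = 1 ✓
b·c: (-86/189)·(-1/2) + 1331/27216·(-16/11) + 167/486·1 = 1/2 ✓
b·c²: (-86/189)·1/4 + 1331/27216·256/121 + 167/486·1 = 1/3 ✓
b·Ac: 1331/27216·42/121 + 167/486·291/668 = 1/6 ✓
b·c³: (-86/189)·(-1/8) + 1331/27216·(-4096/1331) + 167/486·1 = 1/4 ✓
b·(c∘Ac): 1331/27216·(-672/1331) + 167/486·291/668 = 1/8 ✓
b·Ac²: 1331/27216·(-21/121) + 167/486·357/1336 = 1/12 ✓
b·A²c: 167/486·81/668 = 1/24 ✓; 4 stages ⇒ order 4.

4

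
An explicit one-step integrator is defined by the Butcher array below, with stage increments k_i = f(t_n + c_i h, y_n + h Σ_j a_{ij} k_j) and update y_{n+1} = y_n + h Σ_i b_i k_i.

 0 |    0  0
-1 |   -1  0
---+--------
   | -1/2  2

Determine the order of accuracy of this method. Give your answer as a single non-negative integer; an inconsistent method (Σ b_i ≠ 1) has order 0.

b = (-1/2, 2)
c = (0, -1)
Σ b_i: (-1/2)·1 + 2·1 = 3/2 ≠ 1 ⇒ order 0.

0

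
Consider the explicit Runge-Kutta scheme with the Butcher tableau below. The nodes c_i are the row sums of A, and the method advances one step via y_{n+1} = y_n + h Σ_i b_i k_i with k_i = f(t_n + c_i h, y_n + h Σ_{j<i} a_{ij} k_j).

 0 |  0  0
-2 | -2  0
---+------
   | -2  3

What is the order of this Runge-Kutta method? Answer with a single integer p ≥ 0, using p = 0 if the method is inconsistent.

1

b = (-2, 3)
c = (0, -2)
Σ b_i: (-2)·1 + 3·1 = 1 ✓
b·c: 3·(-2) = -6 ≠ 1/2 ⇒ order 1.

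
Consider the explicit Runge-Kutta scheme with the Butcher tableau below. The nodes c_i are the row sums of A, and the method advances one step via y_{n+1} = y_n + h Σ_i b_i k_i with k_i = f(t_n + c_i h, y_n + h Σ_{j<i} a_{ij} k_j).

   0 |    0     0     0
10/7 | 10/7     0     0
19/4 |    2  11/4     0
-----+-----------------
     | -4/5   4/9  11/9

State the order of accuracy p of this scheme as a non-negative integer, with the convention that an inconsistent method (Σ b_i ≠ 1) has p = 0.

b = (-4/5, 4/9, 11/9)
c = (0, 10/7, 19/4)
Ac = (0, 0, 55/14)
Σ b_i: (-4/5)·1 + 4/9·1 + 11/9·1 = 13/15 ≠ 1 ⇒ order 0.

0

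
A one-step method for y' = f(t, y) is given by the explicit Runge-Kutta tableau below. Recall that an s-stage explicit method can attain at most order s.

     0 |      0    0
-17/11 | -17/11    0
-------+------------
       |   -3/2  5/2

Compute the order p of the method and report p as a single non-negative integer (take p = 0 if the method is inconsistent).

b = (-3/2, 5/2)
c = (0, -17/11)
Σ b_i: (-3/2)·1 + 5/2·1 = 1 ✓
b·c: 5/2·(-17/11) = -85/22 ≠ 1/2 ⇒ order 1.

1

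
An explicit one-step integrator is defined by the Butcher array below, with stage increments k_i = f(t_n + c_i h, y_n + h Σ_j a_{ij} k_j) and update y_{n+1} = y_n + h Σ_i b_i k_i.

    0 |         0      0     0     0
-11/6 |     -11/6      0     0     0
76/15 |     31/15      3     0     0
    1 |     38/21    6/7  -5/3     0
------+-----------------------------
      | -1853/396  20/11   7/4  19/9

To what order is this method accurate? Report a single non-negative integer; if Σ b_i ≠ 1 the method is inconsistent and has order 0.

b = (-1853/396, 20/11, 7/4, 19/9)
c = (0, -11/6, 76/15, 1)
Ac = (0, 0, -11/2, -631/63)
Σ b_i: (-1853/396)·1 + 20/11·1 + 7/4·1 + 19/9·1 = 1 ✓
b·c: 20/11·(-11/6) + 7/4·76/15 + 19/9·1 = 344/45 ≠ 1/2 ⇒ order 1.

1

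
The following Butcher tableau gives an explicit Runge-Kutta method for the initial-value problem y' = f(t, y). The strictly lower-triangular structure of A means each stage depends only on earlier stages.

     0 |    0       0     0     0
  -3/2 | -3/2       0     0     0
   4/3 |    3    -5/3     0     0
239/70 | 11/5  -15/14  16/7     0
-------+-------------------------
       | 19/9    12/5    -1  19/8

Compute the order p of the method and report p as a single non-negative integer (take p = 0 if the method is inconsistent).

0

b = (19/9, 12/5, -1, 19/8)
c = (0, -3/2, 4/3, 239/70)
Ac = (0, 0, 5/2, 391/84)
Σ b_i: 19/9·1 + 12/5·1 + (-1)·1 + 19/8·1 = 2119/360 ≠ 1 ⇒ order 0.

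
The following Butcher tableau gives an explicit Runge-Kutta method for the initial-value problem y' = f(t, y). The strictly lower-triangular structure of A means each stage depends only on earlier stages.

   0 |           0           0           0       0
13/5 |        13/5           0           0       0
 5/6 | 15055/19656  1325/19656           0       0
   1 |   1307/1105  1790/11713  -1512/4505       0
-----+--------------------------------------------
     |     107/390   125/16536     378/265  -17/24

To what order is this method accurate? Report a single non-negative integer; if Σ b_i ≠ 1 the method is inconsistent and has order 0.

4

b = (107/390, 125/16536, 378/265, -17/24)
c = (0, 13/5, 5/6, 1)
Ac = (0, 0, 265/1512, 2/17)
Σ b_i: 107/390·1 + 125/16536·1 + 378/265·1 + (-17/24)·1 = 1 ✓
b·c: 125/16536·13/5 + 378/265·5/6 + (-17/24)·1 = 1/2 ✓
b·c²: 125/16536·169/25 + 378/265·25/36 + (-17/24)·1 = 1/3 ✓
b·Ac: 378/265·265/1512 + (-17/24)·2/17 = 1/6 ✓
b·c³: 125/16536·2197/125 + 378/265·125/216 + (-17/24)·1 = 1/4 ✓
b·(c∘Ac): 378/265·1325/9072 + (-17/24)·2/17 = 1/8 ✓
b·Ac²: 378/265·689/1512 + (-17/24)·4/5 = 1/12 ✓
b·A²c: (-17/24)·(-1/17) = 1/24 ✓; 4 stages ⇒ order 4.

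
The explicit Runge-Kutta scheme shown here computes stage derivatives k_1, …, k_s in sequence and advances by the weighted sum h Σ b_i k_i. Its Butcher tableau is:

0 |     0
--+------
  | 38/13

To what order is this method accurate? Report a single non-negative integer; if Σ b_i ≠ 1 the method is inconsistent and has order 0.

b = (38/13)
c = (0)
Σ b_i: 38/13·1 = 38/13 ≠ 1 ⇒ order 0.

0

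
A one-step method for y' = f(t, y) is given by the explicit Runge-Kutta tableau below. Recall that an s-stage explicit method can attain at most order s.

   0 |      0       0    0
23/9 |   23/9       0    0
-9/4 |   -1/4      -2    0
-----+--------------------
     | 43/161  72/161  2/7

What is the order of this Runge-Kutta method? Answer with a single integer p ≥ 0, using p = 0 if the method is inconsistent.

b = (43/161, 72/161, 2/7)
c = (0, 23/9, -9/4)
Ac = (0, 0, -46/9)
Σ b_i: 43/161·1 + 72/161·1 + 2/7·1 = 1 ✓
b·c: 72/161·23/9 + 2/7·(-9/4) = 1/2 ✓
b·c²: 72/161·529/81 + 2/7·81/16 = 2201/504 ≠ 1/3 ⇒ order 2.
b·Ac: 2/7·(-46/9) = -92/63 ≠ 1/6

2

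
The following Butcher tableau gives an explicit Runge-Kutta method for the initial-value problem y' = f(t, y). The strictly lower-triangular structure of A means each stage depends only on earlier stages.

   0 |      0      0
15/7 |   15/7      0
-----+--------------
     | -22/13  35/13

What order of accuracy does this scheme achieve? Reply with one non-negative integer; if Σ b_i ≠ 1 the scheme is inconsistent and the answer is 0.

1

b = (-22/13, 35/13)
c = (0, 15/7)
Σ b_i: (-22/13)·1 + 35/13·1 = 1 ✓
b·c: 35/13·15/7 = 75/13 ≠ 1/2 ⇒ order 1.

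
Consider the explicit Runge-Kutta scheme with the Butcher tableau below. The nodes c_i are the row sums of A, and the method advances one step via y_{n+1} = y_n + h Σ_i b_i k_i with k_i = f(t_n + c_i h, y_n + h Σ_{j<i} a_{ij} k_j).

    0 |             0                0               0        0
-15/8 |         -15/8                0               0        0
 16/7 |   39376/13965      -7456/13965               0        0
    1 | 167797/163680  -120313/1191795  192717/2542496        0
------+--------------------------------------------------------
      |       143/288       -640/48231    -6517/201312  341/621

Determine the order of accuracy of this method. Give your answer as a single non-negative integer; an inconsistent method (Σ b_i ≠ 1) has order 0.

b = (143/288, -640/48231, -6517/201312, 341/621)
c = (0, -15/8, 16/7, 1)
Ac = (0, 0, 932/931, 989/2728)
Σ b_i: 143/288·1 + (-640/48231)·1 + (-6517/201312)·1 + 341/621·1 = 1 ✓
b·c: (-640/48231)·(-15/8) + (-6517/201312)·16/7 + 341/621·1 = 1/2 ✓
b·c²: (-640/48231)·225/64 + (-6517/201312)·256/49 + 341/621·1 = 1/3 ✓
b·Ac: (-6517/201312)·932/931 + 341/621·989/2728 = 1/6 ✓
b·c³: (-640/48231)·(-3375/512) + (-6517/201312)·4096/343 + 341/621·1 = 1/4 ✓
b·(c∘Ac): (-6517/201312)·14912/6517 + 341/621·989/2728 = 1/8 ✓
b·Ac²: (-6517/201312)·(-3495/1862) + 341/621·897/21824 = 1/12 ✓
b·A²c: 341/621·207/2728 = 1/24 ✓; 4 stages ⇒ order 4.

4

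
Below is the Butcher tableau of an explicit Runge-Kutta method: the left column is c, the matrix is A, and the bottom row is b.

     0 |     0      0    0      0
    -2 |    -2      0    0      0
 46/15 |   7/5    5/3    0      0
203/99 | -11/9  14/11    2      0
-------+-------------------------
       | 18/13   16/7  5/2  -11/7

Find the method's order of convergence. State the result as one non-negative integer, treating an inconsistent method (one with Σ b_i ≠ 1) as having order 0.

0

b = (18/13, 16/7, 5/2, -11/7)
c = (0, -2, 46/15, 203/99)
Ac = (0, 0, -10/3, 592/165)
Σ b_i: 18/13·1 + 16/7·1 + 5/2·1 + (-11/7)·1 = 837/182 ≠ 1 ⇒ order 0.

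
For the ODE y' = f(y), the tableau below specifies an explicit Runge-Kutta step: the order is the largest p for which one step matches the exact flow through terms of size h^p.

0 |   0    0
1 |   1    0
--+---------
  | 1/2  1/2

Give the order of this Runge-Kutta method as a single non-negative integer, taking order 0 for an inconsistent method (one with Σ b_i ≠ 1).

2

b = (1/2, 1/2)
c = (0, 1)
Σ b_i: 1/2·1 + 1/2·1 = 1 ✓
b·c: 1/2·1 = 1/2 ✓; 2 stages ⇒ order 2.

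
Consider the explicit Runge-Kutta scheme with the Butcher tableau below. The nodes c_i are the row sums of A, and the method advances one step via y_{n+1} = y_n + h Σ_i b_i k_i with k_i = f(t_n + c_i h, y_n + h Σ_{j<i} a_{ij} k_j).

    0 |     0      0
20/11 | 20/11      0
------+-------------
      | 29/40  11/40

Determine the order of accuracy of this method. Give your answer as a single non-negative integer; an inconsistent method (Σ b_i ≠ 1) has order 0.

2

b = (29/40, 11/40)
c = (0, 20/11)
Σ b_i: 29/40·1 + 11/40·1 = 1 ✓
b·c: 11/40·20/11 = 1/2 ✓; 2 stages ⇒ order 2.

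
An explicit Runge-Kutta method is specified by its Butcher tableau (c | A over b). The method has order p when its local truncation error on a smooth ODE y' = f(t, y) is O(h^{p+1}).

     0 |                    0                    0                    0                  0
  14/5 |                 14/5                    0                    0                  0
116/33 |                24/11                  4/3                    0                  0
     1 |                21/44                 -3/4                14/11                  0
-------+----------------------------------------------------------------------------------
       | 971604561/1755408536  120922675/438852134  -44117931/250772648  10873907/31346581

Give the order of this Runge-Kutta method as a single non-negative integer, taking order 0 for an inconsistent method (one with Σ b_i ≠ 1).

3

b = (971604561/1755408536, 120922675/438852134, -44117931/250772648, 10873907/31346581)
c = (0, 14/5, 116/33, 1)
Ac = (0, 0, 56/15, 8617/3630)
Σ b_i: 971604561/1755408536·1 + 120922675/438852134·1 + (-44117931/250772648)·1 + 10873907/31346581·1 = 1 ✓
b·c: 120922675/438852134·14/5 + (-44117931/250772648)·116/33 + 10873907/31346581·1 = 1/2 ✓
b·c²: 120922675/438852134·196/25 + (-44117931/250772648)·13456/1089 + 10873907/31346581·1 = 1/3 ✓
b·Ac: (-44117931/250772648)·56/15 + 10873907/31346581·8617/3630 = 1/6 ✓
b·c³: 120922675/438852134·2744/125 + (-44117931/250772648)·1560896/35937 + 10873907/31346581·1 = -19328708327/15516557595 ≠ 1/4 ⇒ order 3.
b·(c∘Ac): (-44117931/250772648)·6496/495 + 10873907/31346581·8617/3630 = -66512049/44780830 ≠ 1/8
b·Ac²: (-44117931/250772648)·784/75 + 10873907/31346581·2948687/299475 = 698927233/443330217 ≠ 1/12
b·A²c: 10873907/31346581·784/165 = 110716144/67171245 ≠ 1/24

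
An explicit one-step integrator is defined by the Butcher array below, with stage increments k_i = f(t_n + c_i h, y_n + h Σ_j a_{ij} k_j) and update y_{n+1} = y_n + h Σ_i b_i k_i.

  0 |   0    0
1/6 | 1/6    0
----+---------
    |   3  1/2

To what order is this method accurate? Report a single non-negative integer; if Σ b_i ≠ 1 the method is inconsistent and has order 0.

0

b = (3, 1/2)
c = (0, 1/6)
Σ b_i: 3·1 + 1/2·1 = 7/2 ≠ 1 ⇒ order 0.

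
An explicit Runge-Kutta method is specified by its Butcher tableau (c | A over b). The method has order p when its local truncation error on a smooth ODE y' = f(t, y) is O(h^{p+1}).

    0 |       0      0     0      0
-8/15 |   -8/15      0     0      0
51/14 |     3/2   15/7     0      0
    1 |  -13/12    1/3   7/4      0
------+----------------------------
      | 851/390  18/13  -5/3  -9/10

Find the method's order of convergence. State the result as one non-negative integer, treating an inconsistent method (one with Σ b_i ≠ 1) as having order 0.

b = (851/390, 18/13, -5/3, -9/10)
c = (0, -8/15, 51/14, 1)
Ac = (0, 0, -8/7, 2231/360)
Σ b_i: 851/390·1 + 18/13·1 + (-5/3)·1 + (-9/10)·1 = 1 ✓
b·c: 18/13·(-8/15) + (-5/3)·51/14 + (-9/10)·1 = -3508/455 ≠ 1/2 ⇒ order 1.

1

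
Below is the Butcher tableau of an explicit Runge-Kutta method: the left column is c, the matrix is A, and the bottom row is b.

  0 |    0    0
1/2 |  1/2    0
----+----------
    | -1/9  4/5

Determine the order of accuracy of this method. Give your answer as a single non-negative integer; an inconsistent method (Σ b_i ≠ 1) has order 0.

0

b = (-1/9, 4/5)
c = (0, 1/2)
Σ b_i: (-1/9)·1 + 4/5·1 = 31/45 ≠ 1 ⇒ order 0.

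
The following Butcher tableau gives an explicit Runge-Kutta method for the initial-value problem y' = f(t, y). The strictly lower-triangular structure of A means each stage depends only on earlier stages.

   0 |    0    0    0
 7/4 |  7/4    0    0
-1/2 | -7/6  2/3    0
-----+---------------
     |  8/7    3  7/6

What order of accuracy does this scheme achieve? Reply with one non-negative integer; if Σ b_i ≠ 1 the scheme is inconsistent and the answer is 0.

0

b = (8/7, 3, 7/6)
c = (0, 7/4, -1/2)
Ac = (0, 0, 7/6)
Σ b_i: 8/7·1 + 3·1 + 7/6·1 = 223/42 ≠ 1 ⇒ order 0.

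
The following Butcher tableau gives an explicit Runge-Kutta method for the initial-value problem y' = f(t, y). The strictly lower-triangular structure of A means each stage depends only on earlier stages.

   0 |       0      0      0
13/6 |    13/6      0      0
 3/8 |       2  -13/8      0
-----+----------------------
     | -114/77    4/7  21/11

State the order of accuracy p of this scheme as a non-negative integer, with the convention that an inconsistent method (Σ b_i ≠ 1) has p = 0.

1

b = (-114/77, 4/7, 21/11)
c = (0, 13/6, 3/8)
Ac = (0, 0, -169/48)
Σ b_i: (-114/77)·1 + 4/7·1 + 21/11·1 = 1 ✓
b·c: 4/7·13/6 + 21/11·3/8 = 3611/1848 ≠ 1/2 ⇒ order 1.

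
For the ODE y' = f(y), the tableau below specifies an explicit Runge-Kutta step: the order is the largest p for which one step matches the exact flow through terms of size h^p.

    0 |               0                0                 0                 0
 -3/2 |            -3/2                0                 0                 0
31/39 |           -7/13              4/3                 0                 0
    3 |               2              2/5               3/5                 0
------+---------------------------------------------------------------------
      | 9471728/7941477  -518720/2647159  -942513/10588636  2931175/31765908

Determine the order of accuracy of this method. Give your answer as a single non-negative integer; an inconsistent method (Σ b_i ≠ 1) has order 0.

b = (9471728/7941477, -518720/2647159, -942513/10588636, 2931175/31765908)
c = (0, -3/2, 31/39, 3)
Ac = (0, 0, -2, -8/65)
Σ b_i: 9471728/7941477·1 + (-518720/2647159)·1 + (-942513/10588636)·1 + 2931175/31765908·1 = 1 ✓
b·c: (-518720/2647159)·(-3/2) + (-942513/10588636)·31/39 + 2931175/31765908·3 = 1/2 ✓
b·c²: (-518720/2647159)·9/4 + (-942513/10588636)·961/1521 + 2931175/31765908·9 = 1/3 ✓
b·Ac: (-942513/10588636)·(-2) + 2931175/31765908·(-8/65) = 1/6 ✓
b·c³: (-518720/2647159)·(-27/8) + (-942513/10588636)·29791/59319 + 2931175/31765908·27 = 148094771/47648862 ≠ 1/4 ⇒ order 3.
b·(c∘Ac): (-942513/10588636)·(-62/39) + 2931175/31765908·(-24/65) = 568797/5294318 ≠ 1/8
b·Ac²: (-942513/10588636)·3 + 2931175/31765908·1297/1014 = -369203051/2477740824 ≠ 1/12
b·A²c: 2931175/31765908·(-6/5) = -586235/5294318 ≠ 1/24

3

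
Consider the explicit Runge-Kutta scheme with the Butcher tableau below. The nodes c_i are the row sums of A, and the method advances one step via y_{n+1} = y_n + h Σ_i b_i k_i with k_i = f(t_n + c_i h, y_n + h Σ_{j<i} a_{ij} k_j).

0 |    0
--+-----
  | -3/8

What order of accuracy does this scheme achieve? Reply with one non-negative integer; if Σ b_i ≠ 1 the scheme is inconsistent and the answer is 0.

0

b = (-3/8)
c = (0)
Σ b_i: (-3/8)·1 = -3/8 ≠ 1 ⇒ order 0.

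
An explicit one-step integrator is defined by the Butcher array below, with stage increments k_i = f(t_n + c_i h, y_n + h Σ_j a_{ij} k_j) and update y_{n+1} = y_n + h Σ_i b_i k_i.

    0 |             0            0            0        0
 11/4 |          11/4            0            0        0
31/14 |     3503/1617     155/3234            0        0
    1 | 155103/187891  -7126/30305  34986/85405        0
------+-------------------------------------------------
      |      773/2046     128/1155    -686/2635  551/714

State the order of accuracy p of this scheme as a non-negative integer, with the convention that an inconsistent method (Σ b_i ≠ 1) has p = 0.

4

b = (773/2046, 128/1155, -686/2635, 551/714)
c = (0, 11/4, 31/14, 1)
Ac = (0, 0, 155/1176, 287/1102)
Σ b_i: 773/2046·1 + 128/1155·1 + (-686/2635)·1 + 551/714·1 = 1 ✓
b·c: 128/1155·11/4 + (-686/2635)·31/14 + 551/714·1 = 1/2 ✓
b·c²: 128/1155·121/16 + (-686/2635)·961/196 + 551/714·1 = 1/3 ✓
b·Ac: (-686/2635)·155/1176 + 551/714·287/1102 = 1/6 ✓
b·c³: 128/1155·1331/64 + (-686/2635)·29791/2744 + 551/714·1 = 1/4 ✓
b·(c∘Ac): (-686/2635)·4805/16464 + 551/714·287/1102 = 1/8 ✓
b·Ac²: (-686/2635)·1705/4704 + 551/714·35/152 = 1/12 ✓
b·A²c: 551/714·119/2204 = 1/24 ✓; 4 stages ⇒ order 4.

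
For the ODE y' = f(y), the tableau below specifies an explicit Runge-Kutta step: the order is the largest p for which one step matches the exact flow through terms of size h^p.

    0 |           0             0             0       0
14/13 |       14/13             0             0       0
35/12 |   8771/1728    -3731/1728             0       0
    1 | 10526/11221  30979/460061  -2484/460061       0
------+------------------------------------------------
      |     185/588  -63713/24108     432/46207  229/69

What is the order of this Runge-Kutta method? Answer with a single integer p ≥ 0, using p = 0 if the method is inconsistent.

b = (185/588, -63713/24108, 432/46207, 229/69)
c = (0, 14/13, 35/12, 1)
Ac = (0, 0, -2009/864, 13/229)
Σ b_i: 185/588·1 + (-63713/24108)·1 + 432/46207·1 + 229/69·1 = 1 ✓
b·c: (-63713/24108)·14/13 + 432/46207·35/12 + 229/69·1 = 1/2 ✓
b·c²: (-63713/24108)·196/169 + 432/46207·1225/144 + 229/69·1 = 1/3 ✓
b·Ac: 432/46207·(-2009/864) + 229/69·13/229 = 1/6 ✓
b·c³: (-63713/24108)·2744/2197 + 432/46207·42875/1728 + 229/69·1 = 1/4 ✓
b·(c∘Ac): 432/46207·(-70315/10368) + 229/69·13/229 = 1/8 ✓
b·Ac²: 432/46207·(-14063/5616) + 229/69·383/11908 = 1/12 ✓
b·A²c: 229/69·23/1832 = 1/24 ✓; 4 stages ⇒ order 4.

4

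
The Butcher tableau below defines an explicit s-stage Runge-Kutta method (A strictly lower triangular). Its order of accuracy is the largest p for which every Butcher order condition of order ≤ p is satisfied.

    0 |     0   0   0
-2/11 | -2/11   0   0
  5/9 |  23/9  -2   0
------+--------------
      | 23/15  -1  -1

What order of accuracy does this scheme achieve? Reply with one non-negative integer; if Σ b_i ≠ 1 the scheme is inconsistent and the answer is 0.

b = (23/15, -1, -1)
c = (0, -2/11, 5/9)
Ac = (0, 0, 4/11)
Σ b_i: 23/15·1 + (-1)·1 + (-1)·1 = -7/15 ≠ 1 ⇒ order 0.

0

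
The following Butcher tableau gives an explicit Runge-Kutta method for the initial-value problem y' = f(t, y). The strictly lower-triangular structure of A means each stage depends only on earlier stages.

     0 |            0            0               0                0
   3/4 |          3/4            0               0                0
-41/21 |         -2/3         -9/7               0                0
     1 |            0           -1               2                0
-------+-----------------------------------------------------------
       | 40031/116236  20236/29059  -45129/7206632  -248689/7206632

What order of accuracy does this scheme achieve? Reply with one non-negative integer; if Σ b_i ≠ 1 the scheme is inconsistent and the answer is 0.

3

b = (40031/116236, 20236/29059, -45129/7206632, -248689/7206632)
c = (0, 3/4, -41/21, 1)
Ac = (0, 0, -27/28, -391/84)
Σ b_i: 40031/116236·1 + 20236/29059·1 + (-45129/7206632)·1 + (-248689/7206632)·1 = 1 ✓
b·c: 20236/29059·3/4 + (-45129/7206632)·(-41/21) + (-248689/7206632)·1 = 1/2 ✓
b·c²: 20236/29059·9/16 + (-45129/7206632)·1681/441 + (-248689/7206632)·1 = 1/3 ✓
b·Ac: (-45129/7206632)·(-27/28) + (-248689/7206632)·(-391/84) = 1/6 ✓
b·c³: 20236/29059·27/64 + (-45129/7206632)·(-68921/9261) + (-248689/7206632)·1 = 8959639/29291472 ≠ 1/4 ⇒ order 3.
b·(c∘Ac): (-45129/7206632)·369/196 + (-248689/7206632)·(-391/84) = 207605/1394832 ≠ 1/8
b·Ac²: (-45129/7206632)·(-81/112) + (-248689/7206632)·49823/7056 = -217145335/908035632 ≠ 1/12
b·A²c: (-248689/7206632)·(-27/14) = 959229/14413264 ≠ 1/24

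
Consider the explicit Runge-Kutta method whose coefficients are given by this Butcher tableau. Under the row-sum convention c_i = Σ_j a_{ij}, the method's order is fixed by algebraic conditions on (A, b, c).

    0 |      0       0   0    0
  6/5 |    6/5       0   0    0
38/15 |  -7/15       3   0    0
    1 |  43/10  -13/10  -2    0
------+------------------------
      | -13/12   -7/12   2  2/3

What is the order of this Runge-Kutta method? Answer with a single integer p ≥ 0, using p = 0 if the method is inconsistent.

1

b = (-13/12, -7/12, 2, 2/3)
c = (0, 6/5, 38/15, 1)
Ac = (0, 0, 18/5, -497/75)
Σ b_i: (-13/12)·1 + (-7/12)·1 + 2·1 + 2/3·1 = 1 ✓
b·c: (-7/12)·6/5 + 2·38/15 + 2/3·1 = 151/30 ≠ 1/2 ⇒ order 1.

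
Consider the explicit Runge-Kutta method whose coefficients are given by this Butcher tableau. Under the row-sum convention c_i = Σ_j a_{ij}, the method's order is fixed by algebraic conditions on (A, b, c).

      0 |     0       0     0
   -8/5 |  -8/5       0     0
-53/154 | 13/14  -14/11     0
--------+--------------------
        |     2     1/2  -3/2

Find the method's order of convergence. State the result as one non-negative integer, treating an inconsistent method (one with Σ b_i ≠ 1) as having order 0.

1

b = (2, 1/2, -3/2)
c = (0, -8/5, -53/154)
Ac = (0, 0, 112/55)
Σ b_i: 2·1 + 1/2·1 + (-3/2)·1 = 1 ✓
b·c: 1/2·(-8/5) + (-3/2)·(-53/154) = -437/1540 ≠ 1/2 ⇒ order 1.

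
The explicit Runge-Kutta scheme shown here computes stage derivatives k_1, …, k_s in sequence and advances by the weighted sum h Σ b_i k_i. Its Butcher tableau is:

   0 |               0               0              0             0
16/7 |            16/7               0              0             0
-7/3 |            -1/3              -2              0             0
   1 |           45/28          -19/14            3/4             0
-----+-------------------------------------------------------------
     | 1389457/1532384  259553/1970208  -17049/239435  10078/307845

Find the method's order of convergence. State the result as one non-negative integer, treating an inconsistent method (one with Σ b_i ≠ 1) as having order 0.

3

b = (1389457/1532384, 259553/1970208, -17049/239435, 10078/307845)
c = (0, 16/7, -7/3, 1)
Ac = (0, 0, -32/7, -951/196)
Σ b_i: 1389457/1532384·1 + 259553/1970208·1 + (-17049/239435)·1 + 10078/307845·1 = 1 ✓
b·c: 259553/1970208·16/7 + (-17049/239435)·(-7/3) + 10078/307845·1 = 1/2 ✓
b·c²: 259553/1970208·256/49 + (-17049/239435)·49/9 + 10078/307845·1 = 1/3 ✓
b·Ac: (-17049/239435)·(-32/7) + 10078/307845·(-951/196) = 1/6 ✓
b·c³: 259553/1970208·4096/343 + (-17049/239435)·(-343/27) + 10078/307845·1 = 1081979/430983 ≠ 1/4 ⇒ order 3.
b·(c∘Ac): (-17049/239435)·32/3 + 10078/307845·(-951/196) = -1847063/2011254 ≠ 1/8
b·Ac²: (-17049/239435)·(-512/49) + 10078/307845·(-12377/4116) = 8347001/12929490 ≠ 1/12
b·A²c: 10078/307845·(-24/7) = -80624/718305 ≠ 1/24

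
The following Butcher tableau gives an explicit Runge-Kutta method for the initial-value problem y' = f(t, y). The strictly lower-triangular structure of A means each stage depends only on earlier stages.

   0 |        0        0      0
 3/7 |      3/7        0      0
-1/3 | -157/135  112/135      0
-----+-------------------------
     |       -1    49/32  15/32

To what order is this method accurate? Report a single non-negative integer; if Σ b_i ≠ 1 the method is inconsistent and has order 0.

b = (-1, 49/32, 15/32)
c = (0, 3/7, -1/3)
Ac = (0, 0, 16/45)
Σ b_i: (-1)·1 + 49/32·1 + 15/32·1 = 1 ✓
b·c: 49/32·3/7 + 15/32·(-1/3) = 1/2 ✓
b·c²: 49/32·9/49 + 15/32·1/9 = 1/3 ✓
b·Ac: 15/32·16/45 = 1/6 ✓; 3 stages ⇒ order 3.

3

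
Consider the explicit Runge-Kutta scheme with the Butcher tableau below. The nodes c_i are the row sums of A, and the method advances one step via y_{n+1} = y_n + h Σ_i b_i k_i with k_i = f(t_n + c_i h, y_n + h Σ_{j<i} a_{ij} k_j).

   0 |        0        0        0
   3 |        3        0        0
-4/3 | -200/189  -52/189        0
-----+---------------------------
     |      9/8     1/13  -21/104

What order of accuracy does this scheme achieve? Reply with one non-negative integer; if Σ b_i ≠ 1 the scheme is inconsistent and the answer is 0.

3

b = (9/8, 1/13, -21/104)
c = (0, 3, -4/3)
Ac = (0, 0, -52/63)
Σ b_i: 9/8·1 + 1/13·1 + (-21/104)·1 = 1 ✓
b·c: 1/13·3 + (-21/104)·(-4/3) = 1/2 ✓
b·c²: 1/13·9 + (-21/104)·16/9 = 1/3 ✓
b·Ac: (-21/104)·(-52/63) = 1/6 ✓; 3 stages ⇒ order 3.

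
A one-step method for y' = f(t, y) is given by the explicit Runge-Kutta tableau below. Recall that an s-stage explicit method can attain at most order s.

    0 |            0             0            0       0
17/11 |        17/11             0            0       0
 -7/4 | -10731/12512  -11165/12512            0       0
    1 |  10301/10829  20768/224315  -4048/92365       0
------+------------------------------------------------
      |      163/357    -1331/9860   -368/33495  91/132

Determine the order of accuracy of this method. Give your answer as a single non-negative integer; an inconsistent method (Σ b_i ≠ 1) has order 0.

b = (163/357, -1331/9860, -368/33495, 91/132)
c = (0, 17/11, -7/4, 1)
Ac = (0, 0, -1015/736, 20/91)
Σ b_i: 163/357·1 + (-1331/9860)·1 + (-368/33495)·1 + 91/132·1 = 1 ✓
b·c: (-1331/9860)·17/11 + (-368/33495)·(-7/4) + 91/132·1 = 1/2 ✓
b·c²: (-1331/9860)·289/121 + (-368/33495)·49/16 + 91/132·1 = 1/3 ✓
b·Ac: (-368/33495)·(-1015/736) + 91/132·20/91 = 1/6 ✓
b·c³: (-1331/9860)·4913/1331 + (-368/33495)·(-343/64) + 91/132·1 = 1/4 ✓
b·(c∘Ac): (-368/33495)·7105/2944 + 91/132·20/91 = 1/8 ✓
b·Ac²: (-368/33495)·(-17255/8096) + 91/132·87/1001 = 1/12 ✓
b·A²c: 91/132·11/182 = 1/24 ✓; 4 stages ⇒ order 4.

4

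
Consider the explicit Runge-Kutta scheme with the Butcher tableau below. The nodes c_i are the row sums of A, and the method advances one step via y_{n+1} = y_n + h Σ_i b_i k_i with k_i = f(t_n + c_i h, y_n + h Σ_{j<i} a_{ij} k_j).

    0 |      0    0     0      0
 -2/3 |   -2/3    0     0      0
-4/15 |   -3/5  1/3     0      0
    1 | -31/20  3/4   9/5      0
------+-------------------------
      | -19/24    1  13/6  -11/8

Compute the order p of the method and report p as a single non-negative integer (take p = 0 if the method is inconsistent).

b = (-19/24, 1, 13/6, -11/8)
c = (0, -2/3, -4/15, 1)
Ac = (0, 0, -2/9, -49/50)
Σ b_i: (-19/24)·1 + 1·1 + 13/6·1 + (-11/8)·1 = 1 ✓
b·c: 1·(-2/3) + 13/6·(-4/15) + (-11/8)·1 = -943/360 ≠ 1/2 ⇒ order 1.

1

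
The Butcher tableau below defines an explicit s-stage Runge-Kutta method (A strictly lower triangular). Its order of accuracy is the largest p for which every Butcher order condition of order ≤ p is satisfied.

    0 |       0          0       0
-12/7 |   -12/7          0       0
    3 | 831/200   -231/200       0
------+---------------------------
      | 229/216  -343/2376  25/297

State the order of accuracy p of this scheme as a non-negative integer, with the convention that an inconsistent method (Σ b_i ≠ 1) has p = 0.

b = (229/216, -343/2376, 25/297)
c = (0, -12/7, 3)
Ac = (0, 0, 99/50)
Σ b_i: 229/216·1 + (-343/2376)·1 + 25/297·1 = 1 ✓
b·c: (-343/2376)·(-12/7) + 25/297·3 = 1/2 ✓
b·c²: (-343/2376)·144/49 + 25/297·9 = 1/3 ✓
b·Ac: 25/297·99/50 = 1/6 ✓; 3 stages ⇒ order 3.

3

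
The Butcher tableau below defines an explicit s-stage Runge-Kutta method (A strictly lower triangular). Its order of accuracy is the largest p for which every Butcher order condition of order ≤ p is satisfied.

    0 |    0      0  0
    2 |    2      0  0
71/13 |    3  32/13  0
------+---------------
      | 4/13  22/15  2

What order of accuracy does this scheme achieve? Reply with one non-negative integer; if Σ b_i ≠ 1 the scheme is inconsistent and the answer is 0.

b = (4/13, 22/15, 2)
c = (0, 2, 71/13)
Ac = (0, 0, 64/13)
Σ b_i: 4/13·1 + 22/15·1 + 2·1 = 736/195 ≠ 1 ⇒ order 0.

0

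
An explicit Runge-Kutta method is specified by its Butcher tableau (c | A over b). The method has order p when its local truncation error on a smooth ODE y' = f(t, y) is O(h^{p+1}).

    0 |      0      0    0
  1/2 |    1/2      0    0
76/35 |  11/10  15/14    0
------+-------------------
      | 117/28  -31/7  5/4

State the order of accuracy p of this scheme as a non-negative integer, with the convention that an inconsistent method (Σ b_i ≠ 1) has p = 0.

2

b = (117/28, -31/7, 5/4)
c = (0, 1/2, 76/35)
Ac = (0, 0, 15/28)
Σ b_i: 117/28·1 + (-31/7)·1 + 5/4·1 = 1 ✓
b·c: (-31/7)·1/2 + 5/4·76/35 = 1/2 ✓
b·c²: (-31/7)·1/4 + 5/4·5776/1225 = 4691/980 ≠ 1/3 ⇒ order 2.
b·Ac: 5/4·15/28 = 75/112 ≠ 1/6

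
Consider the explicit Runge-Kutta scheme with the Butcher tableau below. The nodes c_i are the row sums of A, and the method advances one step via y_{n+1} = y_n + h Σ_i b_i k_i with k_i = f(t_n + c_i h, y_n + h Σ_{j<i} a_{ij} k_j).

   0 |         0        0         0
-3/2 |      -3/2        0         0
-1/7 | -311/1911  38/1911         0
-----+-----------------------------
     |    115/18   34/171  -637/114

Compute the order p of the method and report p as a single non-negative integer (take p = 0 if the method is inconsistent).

3

b = (115/18, 34/171, -637/114)
c = (0, -3/2, -1/7)
Ac = (0, 0, -19/637)
Σ b_i: 115/18·1 + 34/171·1 + (-637/114)·1 = 1 ✓
b·c: 34/171·(-3/2) + (-637/114)·(-1/7) = 1/2 ✓
b·c²: 34/171·9/4 + (-637/114)·1/49 = 1/3 ✓
b·Ac: (-637/114)·(-19/637) = 1/6 ✓; 3 stages ⇒ order 3.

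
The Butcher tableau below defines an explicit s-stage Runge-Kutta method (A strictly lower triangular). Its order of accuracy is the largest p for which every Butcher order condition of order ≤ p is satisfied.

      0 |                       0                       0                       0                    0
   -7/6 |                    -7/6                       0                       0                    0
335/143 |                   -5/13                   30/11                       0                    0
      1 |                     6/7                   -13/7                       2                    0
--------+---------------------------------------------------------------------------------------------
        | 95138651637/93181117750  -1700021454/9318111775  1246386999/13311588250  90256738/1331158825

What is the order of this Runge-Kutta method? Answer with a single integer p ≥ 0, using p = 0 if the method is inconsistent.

3

b = (95138651637/93181117750, -1700021454/9318111775, 1246386999/13311588250, 90256738/1331158825)
c = (0, -7/6, 335/143, 1)
Ac = (0, 0, -35/11, 5879/858)
Σ b_i: 95138651637/93181117750·1 + (-1700021454/9318111775)·1 + 1246386999/13311588250·1 + 90256738/1331158825·1 = 1 ✓
b·c: (-1700021454/9318111775)·(-7/6) + 1246386999/13311588250·335/143 + 90256738/1331158825·1 = 1/2 ✓
b·c²: (-1700021454/9318111775)·49/36 + 1246386999/13311588250·112225/20449 + 90256738/1331158825·1 = 1/3 ✓
b·Ac: 1246386999/13311588250·(-35/11) + 90256738/1331158825·5879/858 = 1/6 ✓
b·c³: (-1700021454/9318111775)·(-343/216) + 1246386999/13311588250·37595375/2924207 + 90256738/1331158825·1 = 972663266767/622982330100 ≠ 1/4 ⇒ order 3.
b·(c∘Ac): 1246386999/13311588250·(-11725/1573) + 90256738/1331158825·5879/858 = -1863648791/7986952950 ≠ 1/8
b·Ac²: 1246386999/13311588250·245/66 + 90256738/1331158825·6219341/736164 = 1261456427339/1370561126220 ≠ 1/12
b·A²c: 90256738/1331158825·(-70/11) = -114872212/266231765 ≠ 1/24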